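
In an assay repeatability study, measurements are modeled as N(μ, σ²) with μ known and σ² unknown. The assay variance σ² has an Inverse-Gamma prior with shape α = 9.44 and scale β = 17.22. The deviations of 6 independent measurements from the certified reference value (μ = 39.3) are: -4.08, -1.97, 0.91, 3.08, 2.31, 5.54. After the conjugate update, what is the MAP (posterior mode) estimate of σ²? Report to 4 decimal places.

With known mean μ and an Inverse-Gamma(α, β) prior on σ², the Normal likelihood is conjugate: posterior is Inv-Gamma(α + n/2, β + Σ(xᵢ−μ)²/2).
Σ(xᵢ−μ)² = (-4.08)² + (-1.97)² + (0.91)² + (3.08)² + (2.31)² + (5.54)² = 66.8695.
Posterior: Inv-Gamma(9.44 + 6/2, 17.22 + 66.8695/2) = Inv-Gamma(12.44, 50.65475).
Mode = β/(α+1) = 50.65475/13.44 = 3.7690.

3.7690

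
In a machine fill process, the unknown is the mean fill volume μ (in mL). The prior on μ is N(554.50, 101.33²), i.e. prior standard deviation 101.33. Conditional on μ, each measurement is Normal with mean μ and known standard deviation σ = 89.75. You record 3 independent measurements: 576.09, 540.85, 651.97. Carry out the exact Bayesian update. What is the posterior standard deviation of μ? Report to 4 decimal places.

For Normal data with known variance σ², a Normal(μ₀, σ₀²) prior on μ is conjugate. Posterior precision = 1/σ₀² + n/σ²; posterior mean is the precision-weighted average of μ₀ and x̄.
σ₀² = 101.33² = 10267.7689, σ² = 89.75² = 8055.0625; σ² + n·σ₀² = 8055.0625 + 3·10267.7689 = 38858.3692.
Posterior precision = 1/σ₀² + n/σ² = 1/10267.7689 + 3/8055.0625 = (σ² + n·σ₀²)/(σ₀²σ²) = 38858.3692/(10267.7689·8055.0625); posterior variance σₙ² = σ₀²σ²/(σ² + n·σ₀²) = 10267.7689·8055.0625/38858.3692 = 2128.435185.
Posterior SD = √σₙ² = √(10267.7689·8055.0625/38858.3692) = 46.1350.

46.1350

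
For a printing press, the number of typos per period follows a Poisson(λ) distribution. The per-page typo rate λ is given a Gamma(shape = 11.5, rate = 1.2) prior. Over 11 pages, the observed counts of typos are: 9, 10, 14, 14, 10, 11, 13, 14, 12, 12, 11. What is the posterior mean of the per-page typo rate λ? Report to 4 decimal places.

With a Gamma(shape α, rate β) prior, the Poisson likelihood is conjugate: the posterior is Gamma(α + ΣXᵢ, β + n).
Sum of counts S = 130 over n = 11 pages.
Posterior: Gamma(α+S, β+n) = Gamma(11.5+130, 1.2+11) = Gamma(141.5, 12.2).
Posterior mean = α/β = 141.5/12.2 = 11.5984.

11.5984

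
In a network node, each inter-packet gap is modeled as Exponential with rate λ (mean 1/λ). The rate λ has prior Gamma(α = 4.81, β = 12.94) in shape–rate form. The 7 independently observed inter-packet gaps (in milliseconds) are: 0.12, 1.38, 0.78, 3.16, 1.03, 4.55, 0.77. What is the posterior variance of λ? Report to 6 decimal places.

0.019311

With a Gamma(shape α, rate β) prior on the exponential rate λ, the posterior after n observations with total T = Σxᵢ is Gamma(α+n, β+T).
Sum of observations T = 11.79 milliseconds; n = 7.
Posterior: Gamma(4.81+7, 12.94+11.79) = Gamma(11.81, 24.73).
Var = α/β² = 0.019311.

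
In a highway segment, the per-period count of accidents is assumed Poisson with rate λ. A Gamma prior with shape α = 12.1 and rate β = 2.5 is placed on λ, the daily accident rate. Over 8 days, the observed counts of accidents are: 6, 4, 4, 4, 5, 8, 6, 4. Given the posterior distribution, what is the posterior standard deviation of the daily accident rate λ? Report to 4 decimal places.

With a Gamma(shape α, rate β) prior, the Poisson likelihood is conjugate: the posterior is Gamma(α + ΣXᵢ, β + n).
Sum of counts S = 41 over n = 8 days.
Posterior: Gamma(α+S, β+n) = Gamma(12.1+41, 2.5+8) = Gamma(53.1, 10.5).
SD = √α/β = √53.1/10.5 = 0.6940.

0.6940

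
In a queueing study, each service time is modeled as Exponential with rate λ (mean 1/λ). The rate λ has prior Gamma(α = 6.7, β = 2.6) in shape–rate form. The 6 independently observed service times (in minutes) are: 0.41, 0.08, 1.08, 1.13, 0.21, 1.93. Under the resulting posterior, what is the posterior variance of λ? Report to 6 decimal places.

0.229434

With a Gamma(shape α, rate β) prior on the exponential rate λ, the posterior after n observations with total T = Σxᵢ is Gamma(α+n, β+T).
Sum of observations T = 4.84 minutes; n = 6.
Posterior: Gamma(6.7+6, 2.6+4.84) = Gamma(12.7, 7.44).
Var = α/β² = 0.229434.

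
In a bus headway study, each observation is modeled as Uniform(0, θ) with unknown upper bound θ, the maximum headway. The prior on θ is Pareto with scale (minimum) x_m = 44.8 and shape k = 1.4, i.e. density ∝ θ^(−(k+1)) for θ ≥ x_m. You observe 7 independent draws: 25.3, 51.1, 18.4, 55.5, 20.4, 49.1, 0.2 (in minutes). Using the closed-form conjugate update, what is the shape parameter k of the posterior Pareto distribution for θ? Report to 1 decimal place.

8.4

A Pareto(scale x_m, shape k) prior on the upper bound θ of Uniform(0, θ) is conjugate: posterior is Pareto(max(x_m, max xᵢ), k + n).
Sample maximum = 55.5; prior scale x_m = 44.8 → posterior scale = max = 55.5.
Posterior shape = 1.4 + 7 = 8.4.
Posterior shape k = 8.4.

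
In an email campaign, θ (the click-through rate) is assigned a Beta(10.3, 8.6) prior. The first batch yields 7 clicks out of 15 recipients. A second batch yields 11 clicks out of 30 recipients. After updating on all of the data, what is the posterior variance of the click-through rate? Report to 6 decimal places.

0.003802

The Beta prior is conjugate to a Binomial/Bernoulli likelihood; the update adds successes to α and failures to β.
After batch 1: Beta(10.3+7, 8.6+8) = Beta(17.3, 16.6).
After batch 2: Beta(17.3+11, 16.6+19) = Beta(28.3, 35.6).
Var = αβ/((α+β)²(α+β+1)) = 28.3·35.6/(63.9²·64.9) = 0.003802.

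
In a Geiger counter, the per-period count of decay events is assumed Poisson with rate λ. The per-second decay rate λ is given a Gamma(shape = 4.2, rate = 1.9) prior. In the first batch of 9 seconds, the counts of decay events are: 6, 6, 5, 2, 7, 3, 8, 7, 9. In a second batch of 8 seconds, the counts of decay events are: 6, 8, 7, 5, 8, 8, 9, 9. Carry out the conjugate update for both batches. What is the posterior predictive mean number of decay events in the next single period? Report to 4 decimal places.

6.2011

With a Gamma(shape α, rate β) prior, the Poisson likelihood is conjugate: the posterior is Gamma(α + ΣXᵢ, β + n).
Batch 1: sum of counts S = 53 over n = 9 seconds.
After batch 1: Gamma(α+S, β+n) = Gamma(4.2+53, 1.9+9) = Gamma(57.2, 10.9).
Batch 2: sum of counts S = 60 over n = 8 seconds.
After batch 2: Gamma(α+S, β+n) = Gamma(57.2+60, 10.9+8) = Gamma(117.2, 18.9).
The predictive distribution for one future period is NegBinom with mean α/β = 6.2011.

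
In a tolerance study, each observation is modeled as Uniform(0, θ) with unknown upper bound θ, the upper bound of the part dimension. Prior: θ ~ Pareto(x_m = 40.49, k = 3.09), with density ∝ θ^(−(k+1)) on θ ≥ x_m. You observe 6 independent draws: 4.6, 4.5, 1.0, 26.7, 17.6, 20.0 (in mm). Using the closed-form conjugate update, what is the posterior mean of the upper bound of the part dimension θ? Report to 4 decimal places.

A Pareto(scale x_m, shape k) prior on the upper bound θ of Uniform(0, θ) is conjugate: posterior is Pareto(max(x_m, max xᵢ), k + n).
Sample maximum = 26.7; prior scale x_m = 40.49 → posterior scale = max = 40.49.
Posterior shape = 3.09 + 6 = 9.09.
E[θ|data] = k·x_m/(k−1) = 9.09·40.49/8.09 = 45.4949.

45.4949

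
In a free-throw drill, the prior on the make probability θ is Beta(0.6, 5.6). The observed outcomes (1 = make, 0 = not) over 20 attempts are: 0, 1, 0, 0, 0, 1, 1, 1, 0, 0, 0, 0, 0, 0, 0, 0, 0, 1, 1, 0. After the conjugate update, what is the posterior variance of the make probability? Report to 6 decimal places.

0.006928

The Beta prior is conjugate to a Binomial/Bernoulli likelihood; the update adds successes to α and failures to β.
Posterior: Beta(α+k, β+n−k) = Beta(0.6+6, 5.6+14) = Beta(6.6, 19.6).
Var = αβ/((α+β)²(α+β+1)) = 6.6·19.6/(26.2²·27.2) = 0.006928.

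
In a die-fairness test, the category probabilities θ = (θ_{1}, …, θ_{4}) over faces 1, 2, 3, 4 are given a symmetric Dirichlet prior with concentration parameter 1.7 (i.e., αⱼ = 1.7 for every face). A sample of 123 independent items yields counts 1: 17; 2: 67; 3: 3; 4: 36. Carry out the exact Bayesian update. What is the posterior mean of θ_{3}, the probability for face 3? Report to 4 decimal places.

The Dirichlet prior is conjugate to the Multinomial likelihood: each posterior αⱼ = prior αⱼ + observed count nⱼ.
Posterior concentration: (18.7, 68.7, 4.7, 37.7), total = 129.8.
E[θ_{3}|data] = α_{3}/Σα = 4.7/129.8 = 0.0362.

0.0362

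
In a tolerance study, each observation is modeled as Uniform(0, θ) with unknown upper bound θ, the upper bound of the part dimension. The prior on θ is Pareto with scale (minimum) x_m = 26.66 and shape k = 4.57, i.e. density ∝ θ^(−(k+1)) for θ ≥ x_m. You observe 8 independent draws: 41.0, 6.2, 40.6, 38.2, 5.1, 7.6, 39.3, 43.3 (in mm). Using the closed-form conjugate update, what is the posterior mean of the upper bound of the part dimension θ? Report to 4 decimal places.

A Pareto(scale x_m, shape k) prior on the upper bound θ of Uniform(0, θ) is conjugate: posterior is Pareto(max(x_m, max xᵢ), k + n).
Sample maximum = 43.3; prior scale x_m = 26.66 → posterior scale = max = 43.30.
Posterior shape = 4.57 + 8 = 12.57.
E[θ|data] = k·x_m/(k−1) = 12.57·43.30/11.57 = 47.0424.

47.0424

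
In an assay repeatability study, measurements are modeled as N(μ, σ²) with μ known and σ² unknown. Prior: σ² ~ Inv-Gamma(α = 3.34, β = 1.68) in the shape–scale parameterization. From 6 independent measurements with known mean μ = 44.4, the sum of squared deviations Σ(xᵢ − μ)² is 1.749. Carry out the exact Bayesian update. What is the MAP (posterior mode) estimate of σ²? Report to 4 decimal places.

With known mean μ and an Inverse-Gamma(α, β) prior on σ², the Normal likelihood is conjugate: posterior is Inv-Gamma(α + n/2, β + Σ(xᵢ−μ)²/2).
Posterior: Inv-Gamma(3.34 + 6/2, 1.68 + 1.749/2) = Inv-Gamma(6.34, 2.5545).
Mode = β/(α+1) = 2.5545/7.34 = 0.3480.

0.3480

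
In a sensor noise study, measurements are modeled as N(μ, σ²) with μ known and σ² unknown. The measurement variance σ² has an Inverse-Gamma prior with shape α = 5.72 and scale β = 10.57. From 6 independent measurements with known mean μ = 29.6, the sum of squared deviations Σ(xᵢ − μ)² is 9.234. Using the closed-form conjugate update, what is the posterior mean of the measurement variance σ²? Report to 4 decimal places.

With known mean μ and an Inverse-Gamma(α, β) prior on σ², the Normal likelihood is conjugate: posterior is Inv-Gamma(α + n/2, β + Σ(xᵢ−μ)²/2).
Posterior: Inv-Gamma(5.72 + 6/2, 10.57 + 9.234/2) = Inv-Gamma(8.72, 15.1870).
E[σ²|data] = β/(α−1) = 15.1870/7.72 = 1.9672.

1.9672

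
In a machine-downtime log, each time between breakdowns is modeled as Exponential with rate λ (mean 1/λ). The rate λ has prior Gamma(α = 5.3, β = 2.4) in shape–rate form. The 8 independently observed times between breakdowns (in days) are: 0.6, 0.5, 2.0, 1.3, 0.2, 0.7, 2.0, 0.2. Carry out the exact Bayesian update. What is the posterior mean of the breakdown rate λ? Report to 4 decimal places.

With a Gamma(shape α, rate β) prior on the exponential rate λ, the posterior after n observations with total T = Σxᵢ is Gamma(α+n, β+T).
Sum of observations T = 7.5 days; n = 8.
Posterior: Gamma(5.3+8, 2.4+7.5) = Gamma(13.3, 9.9).
Posterior mean of λ = α/β = 13.3/9.9 = 1.3434.

1.3434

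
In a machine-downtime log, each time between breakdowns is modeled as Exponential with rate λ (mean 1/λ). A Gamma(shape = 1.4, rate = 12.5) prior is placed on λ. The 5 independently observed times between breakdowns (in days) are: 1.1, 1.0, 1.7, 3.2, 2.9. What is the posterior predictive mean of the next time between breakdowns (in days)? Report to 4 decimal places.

With a Gamma(shape α, rate β) prior on the exponential rate λ, the posterior after n observations with total T = Σxᵢ is Gamma(α+n, β+T).
Sum of observations T = 9.9 days; n = 5.
Posterior: Gamma(1.4+5, 12.5+9.9) = Gamma(6.4, 22.4).
The predictive distribution for the next observation is Lomax; its mean is β/(α−1) = 22.4/5.4 = 4.1481.

4.1481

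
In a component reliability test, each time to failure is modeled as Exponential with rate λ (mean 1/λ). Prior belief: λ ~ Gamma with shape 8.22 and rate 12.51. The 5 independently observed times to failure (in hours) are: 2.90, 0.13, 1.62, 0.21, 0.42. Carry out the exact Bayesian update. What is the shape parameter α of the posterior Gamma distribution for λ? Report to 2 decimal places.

13.22

With a Gamma(shape α, rate β) prior on the exponential rate λ, the posterior after n observations with total T = Σxᵢ is Gamma(α+n, β+T).
Sum of observations T = 5.28 hours; n = 5.
Posterior: Gamma(8.22+5, 12.51+5.28) = Gamma(13.22, 17.79).
Posterior α = 13.22.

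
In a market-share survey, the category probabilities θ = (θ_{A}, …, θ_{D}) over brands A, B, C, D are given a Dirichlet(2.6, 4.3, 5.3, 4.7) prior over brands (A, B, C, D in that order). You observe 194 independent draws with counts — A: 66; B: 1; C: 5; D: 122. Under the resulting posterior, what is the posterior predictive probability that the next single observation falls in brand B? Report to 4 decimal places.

0.0251

The Dirichlet prior is conjugate to the Multinomial likelihood: each posterior αⱼ = prior αⱼ + observed count nⱼ.
Posterior concentration: (68.6, 5.3, 10.3, 126.7), total = 210.9.
P(next = B | data) = α_{B}/Σα = 0.0251.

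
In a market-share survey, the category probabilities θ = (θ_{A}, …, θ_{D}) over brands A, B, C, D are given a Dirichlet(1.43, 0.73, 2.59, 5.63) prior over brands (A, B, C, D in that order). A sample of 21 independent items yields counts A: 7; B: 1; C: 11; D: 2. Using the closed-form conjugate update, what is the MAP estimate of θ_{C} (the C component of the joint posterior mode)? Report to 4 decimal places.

The Dirichlet prior is conjugate to the Multinomial likelihood: each posterior αⱼ = prior αⱼ + observed count nⱼ.
Posterior concentration: (8.43, 1.73, 13.59, 7.63), total = 31.38.
Joint mode component: (α_{C}−1)/(Σα−K) = 12.59/27.38 = 0.4598.

0.4598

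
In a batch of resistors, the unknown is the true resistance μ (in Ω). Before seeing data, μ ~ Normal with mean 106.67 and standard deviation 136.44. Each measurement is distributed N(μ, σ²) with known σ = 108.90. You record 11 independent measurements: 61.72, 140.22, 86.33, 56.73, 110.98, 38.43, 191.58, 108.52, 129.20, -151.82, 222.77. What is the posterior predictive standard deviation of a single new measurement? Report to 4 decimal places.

113.4826

For Normal data with known variance σ², a Normal(μ₀, σ₀²) prior on μ is conjugate. Posterior precision = 1/σ₀² + n/σ²; posterior mean is the precision-weighted average of μ₀ and x̄.
σ₀² = 136.44² = 18615.8736, σ² = 108.90² = 11859.21; σ² + n·σ₀² = 11859.21 + 11·18615.8736 = 216633.8196.
Posterior precision = 1/σ₀² + n/σ² = 1/18615.8736 + 11/11859.21 = (σ² + n·σ₀²)/(σ₀²σ²) = 216633.8196/(18615.8736·11859.21); posterior variance σₙ² = σ₀²σ²/(σ² + n·σ₀²) = 18615.8736·11859.21/216633.8196 = 1019.090901.
Predictive variance for one new observation = σₙ² + σ² = 18615.8736·11859.21/216633.8196 + 11859.21 = σ²·(σ₀² + 216633.8196)/216633.8196 = 11859.21·235249.6932/216633.8196 = 12878.300901; SD = √(11859.21·235249.6932/216633.8196) = 113.4826.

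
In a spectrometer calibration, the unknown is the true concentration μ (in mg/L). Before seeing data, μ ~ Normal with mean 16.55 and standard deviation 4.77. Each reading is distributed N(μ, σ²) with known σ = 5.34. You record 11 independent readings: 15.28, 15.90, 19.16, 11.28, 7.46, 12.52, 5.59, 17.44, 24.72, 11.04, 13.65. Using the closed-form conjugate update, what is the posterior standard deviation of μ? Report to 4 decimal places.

For Normal data with known variance σ², a Normal(μ₀, σ₀²) prior on μ is conjugate. Posterior precision = 1/σ₀² + n/σ²; posterior mean is the precision-weighted average of μ₀ and x̄.
σ₀² = 4.77² = 22.7529, σ² = 5.34² = 28.5156; σ² + n·σ₀² = 28.5156 + 11·22.7529 = 278.7975.
Posterior precision = 1/σ₀² + n/σ² = 1/22.7529 + 11/28.5156 = (σ² + n·σ₀²)/(σ₀²σ²) = 278.7975/(22.7529·28.5156); posterior variance σₙ² = σ₀²σ²/(σ² + n·σ₀²) = 22.7529·28.5156/278.7975 = 2.327182.
Posterior SD = √σₙ² = √(22.7529·28.5156/278.7975) = 1.5255.

1.5255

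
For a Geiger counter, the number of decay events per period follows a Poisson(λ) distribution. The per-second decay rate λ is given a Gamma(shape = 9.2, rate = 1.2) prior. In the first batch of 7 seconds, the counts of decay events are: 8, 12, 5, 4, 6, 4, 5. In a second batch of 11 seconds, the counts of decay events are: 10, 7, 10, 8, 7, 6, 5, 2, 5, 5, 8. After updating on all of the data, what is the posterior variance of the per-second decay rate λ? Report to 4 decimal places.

With a Gamma(shape α, rate β) prior, the Poisson likelihood is conjugate: the posterior is Gamma(α + ΣXᵢ, β + n).
Batch 1: sum of counts S = 44 over n = 7 seconds.
After batch 1: Gamma(α+S, β+n) = Gamma(9.2+44, 1.2+7) = Gamma(53.2, 8.2).
Batch 2: sum of counts S = 73 over n = 11 seconds.
After batch 2: Gamma(α+S, β+n) = Gamma(53.2+73, 8.2+11) = Gamma(126.2, 19.2).
Var = α/β² = 126.2/19.2² = 0.3423.

0.3423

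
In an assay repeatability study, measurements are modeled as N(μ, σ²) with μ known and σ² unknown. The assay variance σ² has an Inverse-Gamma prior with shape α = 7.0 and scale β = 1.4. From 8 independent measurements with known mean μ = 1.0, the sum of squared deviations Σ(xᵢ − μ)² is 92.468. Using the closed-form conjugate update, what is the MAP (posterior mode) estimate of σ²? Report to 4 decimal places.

3.9695

With known mean μ and an Inverse-Gamma(α, β) prior on σ², the Normal likelihood is conjugate: posterior is Inv-Gamma(α + n/2, β + Σ(xᵢ−μ)²/2).
Posterior: Inv-Gamma(7.0 + 8/2, 1.4 + 92.468/2) = Inv-Gamma(11.00, 47.6340).
Mode = β/(α+1) = 47.6340/12.00 = 3.9695.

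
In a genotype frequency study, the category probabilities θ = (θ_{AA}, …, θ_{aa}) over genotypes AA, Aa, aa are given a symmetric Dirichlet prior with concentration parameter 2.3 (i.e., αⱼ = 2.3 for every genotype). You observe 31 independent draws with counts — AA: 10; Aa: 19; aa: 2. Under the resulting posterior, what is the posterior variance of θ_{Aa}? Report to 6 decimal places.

0.006328

The Dirichlet prior is conjugate to the Multinomial likelihood: each posterior αⱼ = prior αⱼ + observed count nⱼ.
Posterior concentration: (12.3, 21.3, 4.3), total = 37.9.
Var[θ_j] = α_j(Σα−α_j)/((Σα)²(Σα+1)) = 21.3·16.6/(37.9²·38.9) = 0.006328.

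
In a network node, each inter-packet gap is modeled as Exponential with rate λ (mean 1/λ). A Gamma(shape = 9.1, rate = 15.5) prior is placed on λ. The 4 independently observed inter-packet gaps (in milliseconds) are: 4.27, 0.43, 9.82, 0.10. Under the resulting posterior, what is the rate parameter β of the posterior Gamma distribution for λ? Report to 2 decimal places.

30.12

With a Gamma(shape α, rate β) prior on the exponential rate λ, the posterior after n observations with total T = Σxᵢ is Gamma(α+n, β+T).
Sum of observations T = 14.62 milliseconds; n = 4.
Posterior: Gamma(9.1+4, 15.5+14.62) = Gamma(13.1, 30.12).
Posterior β = 30.12.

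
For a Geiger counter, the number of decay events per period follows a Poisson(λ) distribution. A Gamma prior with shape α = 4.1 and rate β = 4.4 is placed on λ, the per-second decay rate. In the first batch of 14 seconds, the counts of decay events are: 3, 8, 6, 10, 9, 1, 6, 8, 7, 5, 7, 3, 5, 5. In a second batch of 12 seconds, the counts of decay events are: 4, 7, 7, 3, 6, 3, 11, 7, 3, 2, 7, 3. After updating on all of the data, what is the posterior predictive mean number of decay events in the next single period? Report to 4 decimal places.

With a Gamma(shape α, rate β) prior, the Poisson likelihood is conjugate: the posterior is Gamma(α + ΣXᵢ, β + n).
Batch 1: sum of counts S = 83 over n = 14 seconds.
After batch 1: Gamma(α+S, β+n) = Gamma(4.1+83, 4.4+14) = Gamma(87.1, 18.4).
Batch 2: sum of counts S = 63 over n = 12 seconds.
After batch 2: Gamma(α+S, β+n) = Gamma(87.1+63, 18.4+12) = Gamma(150.1, 30.4).
The predictive distribution for one future period is NegBinom with mean α/β = 4.9375.

4.9375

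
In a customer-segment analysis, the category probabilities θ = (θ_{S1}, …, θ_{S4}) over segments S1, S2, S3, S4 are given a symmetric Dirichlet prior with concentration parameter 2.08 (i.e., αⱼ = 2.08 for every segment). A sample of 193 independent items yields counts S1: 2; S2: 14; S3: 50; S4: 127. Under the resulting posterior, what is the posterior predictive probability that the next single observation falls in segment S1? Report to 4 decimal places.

0.0203

The Dirichlet prior is conjugate to the Multinomial likelihood: each posterior αⱼ = prior αⱼ + observed count nⱼ.
Posterior concentration: (4.08, 16.08, 52.08, 129.08), total = 201.32.
P(next = S1 | data) = α_{S1}/Σα = 0.0203.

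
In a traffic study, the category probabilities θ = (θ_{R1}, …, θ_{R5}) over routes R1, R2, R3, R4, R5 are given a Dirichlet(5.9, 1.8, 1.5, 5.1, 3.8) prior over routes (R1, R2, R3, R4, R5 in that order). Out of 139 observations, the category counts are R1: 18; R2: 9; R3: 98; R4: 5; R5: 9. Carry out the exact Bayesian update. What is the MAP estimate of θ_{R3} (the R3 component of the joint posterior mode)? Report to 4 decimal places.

0.6476

The Dirichlet prior is conjugate to the Multinomial likelihood: each posterior αⱼ = prior αⱼ + observed count nⱼ.
Posterior concentration: (23.9, 10.8, 99.5, 10.1, 12.8), total = 157.1.
Joint mode component: (α_{R3}−1)/(Σα−K) = 98.5/152.1 = 0.6476.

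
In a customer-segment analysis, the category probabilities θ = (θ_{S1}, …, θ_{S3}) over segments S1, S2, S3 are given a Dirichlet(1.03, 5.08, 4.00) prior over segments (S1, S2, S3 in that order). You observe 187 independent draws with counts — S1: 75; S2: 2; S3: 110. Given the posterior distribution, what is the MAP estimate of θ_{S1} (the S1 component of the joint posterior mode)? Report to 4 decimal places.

The Dirichlet prior is conjugate to the Multinomial likelihood: each posterior αⱼ = prior αⱼ + observed count nⱼ.
Posterior concentration: (76.03, 7.08, 114.00), total = 197.11.
Joint mode component: (α_{S1}−1)/(Σα−K) = 75.03/194.11 = 0.3865.

0.3865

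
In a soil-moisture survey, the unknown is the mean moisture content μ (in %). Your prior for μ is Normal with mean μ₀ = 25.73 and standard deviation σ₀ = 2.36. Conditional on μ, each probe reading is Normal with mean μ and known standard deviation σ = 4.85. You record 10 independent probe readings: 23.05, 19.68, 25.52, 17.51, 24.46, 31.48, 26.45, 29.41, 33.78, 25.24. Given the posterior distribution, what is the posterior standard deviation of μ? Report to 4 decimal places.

For Normal data with known variance σ², a Normal(μ₀, σ₀²) prior on μ is conjugate. Posterior precision = 1/σ₀² + n/σ²; posterior mean is the precision-weighted average of μ₀ and x̄.
σ₀² = 2.36² = 5.5696, σ² = 4.85² = 23.5225; σ² + n·σ₀² = 23.5225 + 10·5.5696 = 79.2185.
Posterior precision = 1/σ₀² + n/σ² = 1/5.5696 + 10/23.5225 = (σ² + n·σ₀²)/(σ₀²σ²) = 79.2185/(5.5696·23.5225); posterior variance σₙ² = σ₀²σ²/(σ² + n·σ₀²) = 5.5696·23.5225/79.2185 = 1.653792.
Posterior SD = √σₙ² = √(5.5696·23.5225/79.2185) = 1.2860.

1.2860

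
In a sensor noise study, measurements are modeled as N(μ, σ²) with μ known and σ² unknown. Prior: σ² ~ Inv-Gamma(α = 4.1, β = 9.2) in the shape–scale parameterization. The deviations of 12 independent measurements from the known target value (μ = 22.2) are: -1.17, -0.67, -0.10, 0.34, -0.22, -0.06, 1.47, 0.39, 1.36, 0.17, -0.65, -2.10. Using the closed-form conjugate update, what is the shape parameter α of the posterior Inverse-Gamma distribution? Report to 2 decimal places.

With known mean μ and an Inverse-Gamma(α, β) prior on σ², the Normal likelihood is conjugate: posterior is Inv-Gamma(α + n/2, β + Σ(xᵢ−μ)²/2).
Σ(xᵢ−μ)² = (-1.17)² + (-0.67)² + (-0.10)² + (0.34)² + (-0.22)² + (-0.06)² + (1.47)² + (0.39)² + (1.36)² + (0.17)² + (-0.65)² + (-2.10)² = 11.0194.
Posterior: Inv-Gamma(4.1 + 12/2, 9.2 + 11.0194/2) = Inv-Gamma(10.10, 14.70970).
Posterior α = 10.10.

10.10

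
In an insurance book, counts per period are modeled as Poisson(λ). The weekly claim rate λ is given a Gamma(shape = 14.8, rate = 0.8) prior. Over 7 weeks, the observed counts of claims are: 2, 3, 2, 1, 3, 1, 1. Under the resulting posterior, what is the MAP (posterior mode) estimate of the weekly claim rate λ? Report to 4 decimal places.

With a Gamma(shape α, rate β) prior, the Poisson likelihood is conjugate: the posterior is Gamma(α + ΣXᵢ, β + n).
Sum of counts S = 13 over n = 7 weeks.
Posterior: Gamma(α+S, β+n) = Gamma(14.8+13, 0.8+7) = Gamma(27.8, 7.8).
Mode of Gamma(α,β) for α≥1 is (α−1)/β = 26.8/7.8 = 3.4359.

3.4359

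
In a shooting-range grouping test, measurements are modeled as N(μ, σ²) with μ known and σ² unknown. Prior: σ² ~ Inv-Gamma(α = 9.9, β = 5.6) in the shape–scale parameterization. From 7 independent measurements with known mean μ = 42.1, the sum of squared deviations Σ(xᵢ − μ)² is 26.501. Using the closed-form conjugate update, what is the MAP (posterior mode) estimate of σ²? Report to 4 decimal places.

1.3091

With known mean μ and an Inverse-Gamma(α, β) prior on σ², the Normal likelihood is conjugate: posterior is Inv-Gamma(α + n/2, β + Σ(xᵢ−μ)²/2).
Posterior: Inv-Gamma(9.9 + 7/2, 5.6 + 26.501/2) = Inv-Gamma(13.40, 18.8505).
Mode = β/(α+1) = 18.8505/14.40 = 1.3091.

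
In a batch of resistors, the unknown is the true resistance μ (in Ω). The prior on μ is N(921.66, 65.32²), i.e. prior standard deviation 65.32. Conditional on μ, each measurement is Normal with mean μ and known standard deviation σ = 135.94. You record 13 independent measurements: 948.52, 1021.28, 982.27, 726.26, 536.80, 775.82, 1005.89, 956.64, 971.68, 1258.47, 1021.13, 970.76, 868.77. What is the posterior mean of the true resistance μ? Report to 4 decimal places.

For Normal data with known variance σ², a Normal(μ₀, σ₀²) prior on μ is conjugate. Posterior precision = 1/σ₀² + n/σ²; posterior mean is the precision-weighted average of μ₀ and x̄.
Σxᵢ = 948.52 + 1021.28 + 982.27 + 726.26 + 536.80 + 775.82 + 1005.89 + 956.64 + 971.68 + 1258.47 + 1021.13 + 970.76 + 868.77 = 12044.29, so n·x̄ = 12044.29.
σ₀² = 65.32² = 4266.7024, σ² = 135.94² = 18479.6836; σ² + n·σ₀² = 18479.6836 + 13·4266.7024 = 73946.8148.
Posterior mean = (μ₀/σ₀² + n·x̄/σ²)/(1/σ₀² + n/σ²) = (σ²·μ₀ + σ₀²·n·x̄)/(σ² + n·σ₀²) = (18479.6836·921.66 + 4266.7024·12044.29)/73946.8148 = 68421386.236072/73946.8148 = 925.2783.

925.2783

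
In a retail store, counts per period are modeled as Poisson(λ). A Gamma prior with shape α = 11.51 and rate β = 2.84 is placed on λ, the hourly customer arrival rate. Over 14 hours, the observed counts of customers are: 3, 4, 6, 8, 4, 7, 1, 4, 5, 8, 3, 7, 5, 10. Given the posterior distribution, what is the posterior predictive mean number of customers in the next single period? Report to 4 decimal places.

5.1372

With a Gamma(shape α, rate β) prior, the Poisson likelihood is conjugate: the posterior is Gamma(α + ΣXᵢ, β + n).
Sum of counts S = 75 over n = 14 hours.
Posterior: Gamma(α+S, β+n) = Gamma(11.51+75, 2.84+14) = Gamma(86.51, 16.84).
The predictive distribution for one future period is NegBinom with mean α/β = 5.1372.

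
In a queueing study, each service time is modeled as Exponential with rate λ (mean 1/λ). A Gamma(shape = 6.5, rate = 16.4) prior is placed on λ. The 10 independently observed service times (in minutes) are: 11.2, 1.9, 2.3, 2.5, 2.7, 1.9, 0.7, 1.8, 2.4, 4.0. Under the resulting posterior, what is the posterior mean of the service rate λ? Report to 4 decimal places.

With a Gamma(shape α, rate β) prior on the exponential rate λ, the posterior after n observations with total T = Σxᵢ is Gamma(α+n, β+T).
Sum of observations T = 31.4 minutes; n = 10.
Posterior: Gamma(6.5+10, 16.4+31.4) = Gamma(16.5, 47.8).
Posterior mean of λ = α/β = 16.5/47.8 = 0.3452.

0.3452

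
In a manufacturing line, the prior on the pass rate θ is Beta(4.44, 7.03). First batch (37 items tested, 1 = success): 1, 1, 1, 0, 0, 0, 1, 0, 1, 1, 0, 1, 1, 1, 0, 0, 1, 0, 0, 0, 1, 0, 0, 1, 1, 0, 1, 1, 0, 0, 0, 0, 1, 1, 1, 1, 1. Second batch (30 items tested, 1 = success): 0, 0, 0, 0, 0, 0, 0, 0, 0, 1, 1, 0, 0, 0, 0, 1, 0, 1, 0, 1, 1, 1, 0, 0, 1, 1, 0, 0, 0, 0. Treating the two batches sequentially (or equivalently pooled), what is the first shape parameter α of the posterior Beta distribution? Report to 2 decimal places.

The Beta prior is conjugate to a Binomial/Bernoulli likelihood; the update adds successes to α and failures to β.
After batch 1: Beta(4.44+20, 7.03+17) = Beta(24.44, 24.03).
After batch 2: Beta(24.44+9, 24.03+21) = Beta(33.44, 45.03).
Posterior α = 33.44.

33.44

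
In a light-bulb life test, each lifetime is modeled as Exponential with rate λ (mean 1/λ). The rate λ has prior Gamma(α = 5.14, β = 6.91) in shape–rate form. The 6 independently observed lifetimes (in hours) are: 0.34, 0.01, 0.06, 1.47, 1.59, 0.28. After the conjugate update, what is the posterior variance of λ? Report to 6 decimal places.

With a Gamma(shape α, rate β) prior on the exponential rate λ, the posterior after n observations with total T = Σxᵢ is Gamma(α+n, β+T).
Sum of observations T = 3.75 hours; n = 6.
Posterior: Gamma(5.14+6, 6.91+3.75) = Gamma(11.14, 10.66).
Var = α/β² = 0.098033.

0.098033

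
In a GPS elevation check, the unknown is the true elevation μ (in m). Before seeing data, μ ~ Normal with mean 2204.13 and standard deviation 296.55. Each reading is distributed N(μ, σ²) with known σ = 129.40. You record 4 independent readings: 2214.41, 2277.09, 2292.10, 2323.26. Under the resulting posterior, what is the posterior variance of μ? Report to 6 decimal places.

3995.883430

For Normal data with known variance σ², a Normal(μ₀, σ₀²) prior on μ is conjugate. Posterior precision = 1/σ₀² + n/σ²; posterior mean is the precision-weighted average of μ₀ and x̄.
σ₀² = 296.55² = 87941.9025, σ² = 129.40² = 16744.36; σ² + n·σ₀² = 16744.36 + 4·87941.9025 = 368511.97.
Posterior precision = 1/σ₀² + n/σ² = 1/87941.9025 + 4/16744.36 = (σ² + n·σ₀²)/(σ₀²σ²) = 368511.97/(87941.9025·16744.36); posterior variance σₙ² = σ₀²σ²/(σ² + n·σ₀²) = 87941.9025·16744.36/368511.97 = 3995.883430.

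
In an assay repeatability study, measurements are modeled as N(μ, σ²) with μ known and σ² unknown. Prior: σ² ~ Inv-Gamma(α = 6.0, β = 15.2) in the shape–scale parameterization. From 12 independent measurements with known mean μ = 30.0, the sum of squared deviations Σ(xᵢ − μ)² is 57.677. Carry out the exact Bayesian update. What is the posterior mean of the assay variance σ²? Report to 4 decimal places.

4.0035

With known mean μ and an Inverse-Gamma(α, β) prior on σ², the Normal likelihood is conjugate: posterior is Inv-Gamma(α + n/2, β + Σ(xᵢ−μ)²/2).
Posterior: Inv-Gamma(6.0 + 12/2, 15.2 + 57.677/2) = Inv-Gamma(12.00, 44.0385).
E[σ²|data] = β/(α−1) = 44.0385/11.00 = 4.0035.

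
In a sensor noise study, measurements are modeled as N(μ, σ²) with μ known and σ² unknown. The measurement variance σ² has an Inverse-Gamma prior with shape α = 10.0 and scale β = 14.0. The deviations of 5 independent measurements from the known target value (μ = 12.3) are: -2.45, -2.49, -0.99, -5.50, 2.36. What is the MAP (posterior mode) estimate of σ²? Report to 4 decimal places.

2.8519

With known mean μ and an Inverse-Gamma(α, β) prior on σ², the Normal likelihood is conjugate: posterior is Inv-Gamma(α + n/2, β + Σ(xᵢ−μ)²/2).
Σ(xᵢ−μ)² = (-2.45)² + (-2.49)² + (-0.99)² + (-5.50)² + (2.36)² = 49.0023.
Posterior: Inv-Gamma(10.0 + 5/2, 14.0 + 49.0023/2) = Inv-Gamma(12.50, 38.50115).
Mode = β/(α+1) = 38.50115/13.50 = 2.8519.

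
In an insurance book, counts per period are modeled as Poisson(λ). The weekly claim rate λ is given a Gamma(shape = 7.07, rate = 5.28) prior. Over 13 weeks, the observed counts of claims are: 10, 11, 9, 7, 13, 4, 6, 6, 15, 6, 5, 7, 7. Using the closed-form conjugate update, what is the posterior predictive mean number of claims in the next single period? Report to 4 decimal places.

With a Gamma(shape α, rate β) prior, the Poisson likelihood is conjugate: the posterior is Gamma(α + ΣXᵢ, β + n).
Sum of counts S = 106 over n = 13 weeks.
Posterior: Gamma(α+S, β+n) = Gamma(7.07+106, 5.28+13) = Gamma(113.07, 18.28).
The predictive distribution for one future period is NegBinom with mean α/β = 6.1854.

6.1854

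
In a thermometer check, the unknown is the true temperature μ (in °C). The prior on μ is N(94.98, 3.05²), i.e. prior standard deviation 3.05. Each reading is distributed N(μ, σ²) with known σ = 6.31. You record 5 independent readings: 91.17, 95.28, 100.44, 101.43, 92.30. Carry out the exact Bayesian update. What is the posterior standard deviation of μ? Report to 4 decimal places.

2.0713

For Normal data with known variance σ², a Normal(μ₀, σ₀²) prior on μ is conjugate. Posterior precision = 1/σ₀² + n/σ²; posterior mean is the precision-weighted average of μ₀ and x̄.
σ₀² = 3.05² = 9.3025, σ² = 6.31² = 39.8161; σ² + n·σ₀² = 39.8161 + 5·9.3025 = 86.3286.
Posterior precision = 1/σ₀² + n/σ² = 1/9.3025 + 5/39.8161 = (σ² + n·σ₀²)/(σ₀²σ²) = 86.3286/(9.3025·39.8161); posterior variance σₙ² = σ₀²σ²/(σ² + n·σ₀²) = 9.3025·39.8161/86.3286 = 4.290458.
Posterior SD = √σₙ² = √(9.3025·39.8161/86.3286) = 2.0713.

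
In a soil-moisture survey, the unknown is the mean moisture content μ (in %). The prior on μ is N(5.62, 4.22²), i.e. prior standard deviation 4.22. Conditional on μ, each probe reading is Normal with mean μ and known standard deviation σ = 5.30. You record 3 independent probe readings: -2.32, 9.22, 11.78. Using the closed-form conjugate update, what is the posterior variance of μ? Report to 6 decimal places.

For Normal data with known variance σ², a Normal(μ₀, σ₀²) prior on μ is conjugate. Posterior precision = 1/σ₀² + n/σ²; posterior mean is the precision-weighted average of μ₀ and x̄.
σ₀² = 4.22² = 17.8084, σ² = 5.30² = 28.09; σ² + n·σ₀² = 28.09 + 3·17.8084 = 81.5152.
Posterior precision = 1/σ₀² + n/σ² = 1/17.8084 + 3/28.09 = (σ² + n·σ₀²)/(σ₀²σ²) = 81.5152/(17.8084·28.09); posterior variance σₙ² = σ₀²σ²/(σ² + n·σ₀²) = 17.8084·28.09/81.5152 = 6.136745.

6.136745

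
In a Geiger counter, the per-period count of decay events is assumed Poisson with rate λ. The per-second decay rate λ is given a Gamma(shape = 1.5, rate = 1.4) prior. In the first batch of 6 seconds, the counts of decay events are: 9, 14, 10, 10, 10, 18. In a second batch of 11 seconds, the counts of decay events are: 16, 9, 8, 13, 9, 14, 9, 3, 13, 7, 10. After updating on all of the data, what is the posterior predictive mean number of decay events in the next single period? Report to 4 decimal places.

With a Gamma(shape α, rate β) prior, the Poisson likelihood is conjugate: the posterior is Gamma(α + ΣXᵢ, β + n).
Batch 1: sum of counts S = 71 over n = 6 seconds.
After batch 1: Gamma(α+S, β+n) = Gamma(1.5+71, 1.4+6) = Gamma(72.5, 7.4).
Batch 2: sum of counts S = 111 over n = 11 seconds.
After batch 2: Gamma(α+S, β+n) = Gamma(72.5+111, 7.4+11) = Gamma(183.5, 18.4).
The predictive distribution for one future period is NegBinom with mean α/β = 9.9728.

9.9728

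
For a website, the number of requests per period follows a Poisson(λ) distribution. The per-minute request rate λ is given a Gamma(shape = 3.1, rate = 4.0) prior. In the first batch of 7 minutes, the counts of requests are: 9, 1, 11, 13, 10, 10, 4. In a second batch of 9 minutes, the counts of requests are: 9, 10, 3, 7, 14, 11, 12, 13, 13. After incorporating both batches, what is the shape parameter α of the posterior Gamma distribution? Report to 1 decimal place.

With a Gamma(shape α, rate β) prior, the Poisson likelihood is conjugate: the posterior is Gamma(α + ΣXᵢ, β + n).
Batch 1: sum of counts S = 58 over n = 7 minutes.
After batch 1: Gamma(α+S, β+n) = Gamma(3.1+58, 4.0+7) = Gamma(61.1, 11.0).
Batch 2: sum of counts S = 92 over n = 9 minutes.
After batch 2: Gamma(α+S, β+n) = Gamma(61.1+92, 11.0+9) = Gamma(153.1, 20.0).
Posterior α = 153.1.

153.1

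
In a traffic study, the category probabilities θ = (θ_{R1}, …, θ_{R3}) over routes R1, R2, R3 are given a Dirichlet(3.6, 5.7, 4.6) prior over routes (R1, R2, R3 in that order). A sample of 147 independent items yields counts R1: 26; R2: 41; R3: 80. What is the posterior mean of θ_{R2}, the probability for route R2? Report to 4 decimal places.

0.2902

The Dirichlet prior is conjugate to the Multinomial likelihood: each posterior αⱼ = prior αⱼ + observed count nⱼ.
Posterior concentration: (29.6, 46.7, 84.6), total = 160.9.
E[θ_{R2}|data] = α_{R2}/Σα = 46.7/160.9 = 0.2902.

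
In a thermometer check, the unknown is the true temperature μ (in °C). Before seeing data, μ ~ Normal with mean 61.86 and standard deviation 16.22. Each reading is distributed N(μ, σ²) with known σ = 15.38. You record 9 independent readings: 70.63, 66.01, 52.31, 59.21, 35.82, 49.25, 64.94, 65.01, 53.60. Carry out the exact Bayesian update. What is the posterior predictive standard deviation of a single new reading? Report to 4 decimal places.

For Normal data with known variance σ², a Normal(μ₀, σ₀²) prior on μ is conjugate. Posterior precision = 1/σ₀² + n/σ²; posterior mean is the precision-weighted average of μ₀ and x̄.
σ₀² = 16.22² = 263.0884, σ² = 15.38² = 236.5444; σ² + n·σ₀² = 236.5444 + 9·263.0884 = 2604.34.
Posterior precision = 1/σ₀² + n/σ² = 1/263.0884 + 9/236.5444 = (σ² + n·σ₀²)/(σ₀²σ²) = 2604.34/(263.0884·236.5444); posterior variance σₙ² = σ₀²σ²/(σ² + n·σ₀²) = 263.0884·236.5444/2604.34 = 23.895531.
Predictive variance for one new observation = σₙ² + σ² = 263.0884·236.5444/2604.34 + 236.5444 = σ²·(σ₀² + 2604.34)/2604.34 = 236.5444·2867.4284/2604.34 = 260.439931; SD = √(236.5444·2867.4284/2604.34) = 16.1382.

16.1382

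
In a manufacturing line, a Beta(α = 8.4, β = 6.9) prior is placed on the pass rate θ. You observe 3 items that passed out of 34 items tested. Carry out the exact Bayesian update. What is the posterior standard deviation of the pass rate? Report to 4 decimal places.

0.0594

The Beta prior is conjugate to a Binomial/Bernoulli likelihood; the update adds successes to α and failures to β.
Posterior: Beta(α+k, β+n−k) = Beta(8.4+3, 6.9+31) = Beta(11.4, 37.9).
Var = αβ/((α+β)²(α+β+1)) = 11.4·37.9/(49.3²·50.3) = 0.00353413; SD = √0.00353413 = 0.0594.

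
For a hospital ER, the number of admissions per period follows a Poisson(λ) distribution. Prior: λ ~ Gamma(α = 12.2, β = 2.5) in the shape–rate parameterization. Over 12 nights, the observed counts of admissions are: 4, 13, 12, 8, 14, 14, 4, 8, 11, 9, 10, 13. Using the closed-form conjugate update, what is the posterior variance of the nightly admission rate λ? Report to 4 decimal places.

With a Gamma(shape α, rate β) prior, the Poisson likelihood is conjugate: the posterior is Gamma(α + ΣXᵢ, β + n).
Sum of counts S = 120 over n = 12 nights.
Posterior: Gamma(α+S, β+n) = Gamma(12.2+120, 2.5+12) = Gamma(132.2, 14.5).
Var = α/β² = 132.2/14.5² = 0.6288.

0.6288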